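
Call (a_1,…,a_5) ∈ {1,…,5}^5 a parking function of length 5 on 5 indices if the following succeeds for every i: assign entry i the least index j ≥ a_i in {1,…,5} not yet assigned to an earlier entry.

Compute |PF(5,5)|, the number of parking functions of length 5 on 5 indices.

#PF = (5−5+1)·(5+1)^(5−1) = 1·1296 = 1296 (Pollak)
Check (1,3,1,3,3) → sorted (1,1,3,3,3): b_i ≤ i ∀i, a PF.

1296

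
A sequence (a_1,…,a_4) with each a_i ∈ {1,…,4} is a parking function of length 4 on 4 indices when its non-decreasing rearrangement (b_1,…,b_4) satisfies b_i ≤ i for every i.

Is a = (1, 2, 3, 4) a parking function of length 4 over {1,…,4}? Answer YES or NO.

Order a: b = (1, 2, 3, 4).
  b_1=1 ≤ 1
  b_2=2 ≤ 2
  b_3=3 ≤ 3
  b_4=4 ≤ 4
All bounds hold ⇒ YES

YES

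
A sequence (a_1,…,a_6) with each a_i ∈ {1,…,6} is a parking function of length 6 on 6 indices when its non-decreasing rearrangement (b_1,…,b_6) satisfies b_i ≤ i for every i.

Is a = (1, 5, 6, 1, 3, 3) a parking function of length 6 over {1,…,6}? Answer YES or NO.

YES

Rearranged: b = (1, 1, 3, 3, 5, 6).
  b_1=1 ≤ 1
  b_2=1 ≤ 2
  b_3=3 ≤ 3
  b_4=3 ≤ 4
  b_5=5 ≤ 5
  b_6=6 ≤ 6
All bounds hold ⇒ YES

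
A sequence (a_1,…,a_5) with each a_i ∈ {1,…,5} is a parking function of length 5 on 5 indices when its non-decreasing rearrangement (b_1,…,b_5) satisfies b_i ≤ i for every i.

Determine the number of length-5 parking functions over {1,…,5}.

#PF = (5+1−5)·(5+1)^{5−1} = 1 · 1296 = 1296 [KW]
E.g. (4,1,1,3,2) → sorted (1,1,2,3,4): b_i ≤ i ∀i, a PF.

1296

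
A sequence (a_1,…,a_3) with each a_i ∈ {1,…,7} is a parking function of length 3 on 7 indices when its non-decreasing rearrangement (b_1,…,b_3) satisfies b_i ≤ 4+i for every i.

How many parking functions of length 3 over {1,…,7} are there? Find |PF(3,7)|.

320

|PF| = 5·8^2 = 5·64 = 320
Example (5,4,7) → sorted (4,5,7): b_i ≤ 4+i ∀i, a PF.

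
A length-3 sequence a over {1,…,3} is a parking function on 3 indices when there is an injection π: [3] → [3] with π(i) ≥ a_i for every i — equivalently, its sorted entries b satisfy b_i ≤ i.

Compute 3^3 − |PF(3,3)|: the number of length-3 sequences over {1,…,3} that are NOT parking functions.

#PF = (3−3+1)·(3+1)^(3−1) = 1×16 = 16
One tuple (2,3,2) → sorted (2,2,3): b_1=2>1, not a PF.
3^3 − 16 = 27 − 16 = 11

11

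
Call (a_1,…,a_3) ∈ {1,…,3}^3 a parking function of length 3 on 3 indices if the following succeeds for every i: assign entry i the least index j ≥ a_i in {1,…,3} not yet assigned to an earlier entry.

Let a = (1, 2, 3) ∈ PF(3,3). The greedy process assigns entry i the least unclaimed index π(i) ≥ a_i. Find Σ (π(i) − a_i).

Σπ(i) = 1+…+3 = 6; Σa = 1+2+3 = 6; disp = 6−6 = 0.

0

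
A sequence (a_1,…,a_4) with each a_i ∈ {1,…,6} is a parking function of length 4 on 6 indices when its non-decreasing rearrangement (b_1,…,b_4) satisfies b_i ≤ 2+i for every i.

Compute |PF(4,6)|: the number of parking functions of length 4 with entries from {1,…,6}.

Count = (6−4+1)·(6+1)^(4−1) = 3 · 343 = 1029
One tuple (4,6,1,3) → sorted (1,3,4,6): b_i ≤ 2+i ∀i, a PF.

1029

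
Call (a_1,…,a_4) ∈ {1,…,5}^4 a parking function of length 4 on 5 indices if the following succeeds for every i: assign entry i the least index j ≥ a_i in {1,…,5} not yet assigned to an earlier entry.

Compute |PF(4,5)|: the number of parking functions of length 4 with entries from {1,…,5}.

432

#PF = (5−4+1)·(5+1)^(4−1) = 2·216 = 432 (Konheim–Weiss)
One tuple (4,1,4,3) → sorted (1,3,4,4): b_i ≤ 1+i ∀i, a PF.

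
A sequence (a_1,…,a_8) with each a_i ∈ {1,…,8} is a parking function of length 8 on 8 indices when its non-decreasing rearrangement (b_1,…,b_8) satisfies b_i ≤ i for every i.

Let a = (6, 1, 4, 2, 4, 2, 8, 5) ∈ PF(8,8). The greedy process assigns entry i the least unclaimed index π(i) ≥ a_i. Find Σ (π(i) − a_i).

Σπ(i) = 1+…+8 = 36; Σa = 6+1+4+2+4+2+8+5 = 32; disp = 36−32 = 4.

4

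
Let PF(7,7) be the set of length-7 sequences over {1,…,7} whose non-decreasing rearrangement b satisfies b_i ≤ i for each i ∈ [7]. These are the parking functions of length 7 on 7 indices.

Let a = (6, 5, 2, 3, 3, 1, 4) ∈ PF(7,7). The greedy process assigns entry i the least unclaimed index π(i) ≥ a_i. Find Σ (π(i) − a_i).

4

Σπ = 7·8/2 = 28 (π permutes [7]); Σa = 6+5+2+3+3+1+4 = 24; disp = 28−24 = 4.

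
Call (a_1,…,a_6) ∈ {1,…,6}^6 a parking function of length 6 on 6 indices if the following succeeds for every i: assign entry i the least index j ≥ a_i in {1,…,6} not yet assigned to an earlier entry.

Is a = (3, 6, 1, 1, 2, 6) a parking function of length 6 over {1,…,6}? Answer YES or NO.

NO

Order a: b = (1, 1, 2, 3, 6, 6).
  b_1=1 ≤ 1
  b_2=1 ≤ 2
  b_3=2 ≤ 3
  b_4=3 ≤ 4
  b_5=6 > 5
  fails at i=5 ⇒ NO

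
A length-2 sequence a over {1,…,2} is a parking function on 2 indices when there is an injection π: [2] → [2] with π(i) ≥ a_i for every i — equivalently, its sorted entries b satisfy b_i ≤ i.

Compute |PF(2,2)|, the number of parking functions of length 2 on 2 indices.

3

|PF(2,2)| = (2+1−2)·(2+1)^{2−1} = 1 · 3 = 3 (Pollak)
E.g. (1,2) → sorted (1,2): b_i ≤ i ∀i, a PF.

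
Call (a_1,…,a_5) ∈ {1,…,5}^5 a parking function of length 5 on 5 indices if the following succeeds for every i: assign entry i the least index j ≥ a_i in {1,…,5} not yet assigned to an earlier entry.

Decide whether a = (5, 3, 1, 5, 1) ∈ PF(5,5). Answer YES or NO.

NO

Sorted: b = (1, 1, 3, 5, 5).
  b_1=1 ≤ 1
  b_2=1 ≤ 2
  b_3=3 ≤ 3
  b_4=5 > 4
  fails at i=4 ⇒ NO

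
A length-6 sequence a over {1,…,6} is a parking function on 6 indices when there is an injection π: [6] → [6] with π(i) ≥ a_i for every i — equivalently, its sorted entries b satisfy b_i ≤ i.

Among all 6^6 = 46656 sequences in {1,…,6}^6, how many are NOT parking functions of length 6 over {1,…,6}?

29849

|PF| = 1·7^5 = 1×16807 = 16807
E.g. (5,4,3,6,1,5) → sorted (1,3,4,5,5,6): b_2=3>2, not a PF.
Total 46656; non-PF = 46656−16807 = 29849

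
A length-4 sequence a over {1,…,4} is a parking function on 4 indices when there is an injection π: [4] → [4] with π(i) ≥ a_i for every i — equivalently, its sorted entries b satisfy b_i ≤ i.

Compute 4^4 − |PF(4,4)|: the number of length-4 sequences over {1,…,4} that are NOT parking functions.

|PF(4,4)| = (4−4+1)·(4+1)^(4−1) = 1×125 = 125 [KW]
Check (4,4,4,1) → sorted (1,4,4,4): b_2=4>2, not a PF.
4^4 − 125 = 256 − 125 = 131

131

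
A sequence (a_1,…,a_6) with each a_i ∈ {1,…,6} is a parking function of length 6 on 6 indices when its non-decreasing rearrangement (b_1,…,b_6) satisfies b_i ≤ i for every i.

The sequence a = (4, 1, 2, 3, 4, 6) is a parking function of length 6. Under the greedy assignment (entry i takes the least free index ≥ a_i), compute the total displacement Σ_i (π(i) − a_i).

1

Σπ = 6·7/2 = 21 (π permutes [6]); Σa = 4+1+2+3+4+6 = 20; disp = 21−20 = 1.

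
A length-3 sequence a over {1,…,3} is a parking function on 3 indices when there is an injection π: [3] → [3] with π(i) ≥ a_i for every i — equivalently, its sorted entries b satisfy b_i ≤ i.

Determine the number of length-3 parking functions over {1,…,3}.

|PF(3,3)| = (4−3)·4^(3−1) = 1 · 16 = 16
Check (1,3,1) → sorted (1,1,3): b_i ≤ i ∀i, a PF.

16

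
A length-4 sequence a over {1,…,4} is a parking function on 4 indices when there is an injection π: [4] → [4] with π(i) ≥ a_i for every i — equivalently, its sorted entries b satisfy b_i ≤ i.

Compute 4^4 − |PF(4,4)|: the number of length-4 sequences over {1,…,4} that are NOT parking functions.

|PF(4,4)| = (4−4+1)·(4+1)^(4−1) = 1×125 = 125 (Pollak)
Check (2,4,4,4) → sorted (2,4,4,4): b_1=2>1, not a PF.
Total 256; non-PF = 256−125 = 131

131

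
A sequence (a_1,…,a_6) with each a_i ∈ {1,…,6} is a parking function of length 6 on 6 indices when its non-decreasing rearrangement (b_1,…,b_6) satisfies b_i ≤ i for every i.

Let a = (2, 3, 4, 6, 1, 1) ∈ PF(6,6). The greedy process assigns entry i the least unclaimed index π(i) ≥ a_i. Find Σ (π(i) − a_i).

Σπ = 6·7/2 = 21 (π permutes [6]); Σa = 2+3+4+6+1+1 = 17; disp = 21−17 = 4.

4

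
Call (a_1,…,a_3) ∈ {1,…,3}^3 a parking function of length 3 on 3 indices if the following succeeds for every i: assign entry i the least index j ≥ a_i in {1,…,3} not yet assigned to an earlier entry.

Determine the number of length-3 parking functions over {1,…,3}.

16

#PF = 1·4^2 = 1 · 16 = 16
One tuple (1,1,1) → sorted (1,1,1): b_i ≤ i ∀i, a PF.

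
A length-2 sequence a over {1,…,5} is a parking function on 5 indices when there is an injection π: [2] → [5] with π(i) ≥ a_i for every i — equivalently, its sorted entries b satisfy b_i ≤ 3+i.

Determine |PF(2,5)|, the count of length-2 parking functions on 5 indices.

#PF = (5+1−2)·(5+1)^{2−1} = 4×6 = 24 [KW]
Check (5,4) → sorted (4,5): b_i ≤ 3+i ∀i, a PF.

24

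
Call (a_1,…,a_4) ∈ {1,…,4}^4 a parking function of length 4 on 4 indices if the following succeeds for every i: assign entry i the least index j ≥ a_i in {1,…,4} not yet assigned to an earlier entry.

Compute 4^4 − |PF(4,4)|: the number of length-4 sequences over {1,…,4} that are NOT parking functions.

131

#PF = (5−4)·5^(4−1) = 1·125 = 125
Check (4,4,4,4) → sorted (4,4,4,4): b_1=4>1, not a PF.
So 256 − 125 = 131 fail.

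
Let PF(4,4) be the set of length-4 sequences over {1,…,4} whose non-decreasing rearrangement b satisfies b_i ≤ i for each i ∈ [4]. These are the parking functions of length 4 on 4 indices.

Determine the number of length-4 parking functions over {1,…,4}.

|PF| = 1·5^3 = 1 · 125 = 125
Check (3,1,2,4) → sorted (1,2,3,4): b_i ≤ i ∀i, a PF.

125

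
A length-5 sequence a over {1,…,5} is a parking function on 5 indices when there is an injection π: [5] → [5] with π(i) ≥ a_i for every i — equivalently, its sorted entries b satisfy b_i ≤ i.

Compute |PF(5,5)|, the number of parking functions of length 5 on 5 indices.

Count = (6−5)·6^(5−1) = 1 · 1296 = 1296 [KW]
Example (2,5,1,1,4) → sorted (1,1,2,4,5): b_i ≤ i ∀i, a PF.

1296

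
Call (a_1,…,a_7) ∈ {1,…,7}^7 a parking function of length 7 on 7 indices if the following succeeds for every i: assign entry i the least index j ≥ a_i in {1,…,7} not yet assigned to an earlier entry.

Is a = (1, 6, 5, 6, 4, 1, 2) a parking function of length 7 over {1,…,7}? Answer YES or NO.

YES

Order a: b = (1, 1, 2, 4, 5, 6, 6).
  b_1=1 ≤ 1
  b_2=1 ≤ 2
  b_3=2 ≤ 3
  b_4=4 ≤ 4
  b_5=5 ≤ 5
  b_6=6 ≤ 6
  b_7=6 ≤ 7
All bounds hold ⇒ YES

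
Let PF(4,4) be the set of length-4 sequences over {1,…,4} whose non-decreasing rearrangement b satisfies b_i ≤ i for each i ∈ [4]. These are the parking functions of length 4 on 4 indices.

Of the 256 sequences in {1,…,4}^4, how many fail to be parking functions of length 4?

#PF = 1·5^3 = 1×125 = 125
Example (4,4,1,3) → sorted (1,3,4,4): b_2=3>2, not a PF.
Total 256; non-PF = 256−125 = 131

131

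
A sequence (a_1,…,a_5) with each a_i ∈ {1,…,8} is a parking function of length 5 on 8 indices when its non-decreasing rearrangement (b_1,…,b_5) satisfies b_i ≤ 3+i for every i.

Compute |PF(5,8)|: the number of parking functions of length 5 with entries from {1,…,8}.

26244

#PF = (9−5)·9^(5−1) = 4×6561 = 26244 (Konheim–Weiss)
Check (1,5,1,5,6) → sorted (1,1,5,5,6): b_i ≤ 3+i ∀i, a PF.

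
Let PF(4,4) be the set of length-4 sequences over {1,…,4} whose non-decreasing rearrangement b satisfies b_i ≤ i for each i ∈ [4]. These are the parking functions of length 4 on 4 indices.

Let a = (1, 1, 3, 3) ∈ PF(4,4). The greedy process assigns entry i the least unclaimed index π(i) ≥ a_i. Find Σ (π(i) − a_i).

2

Σπ = 10 ({1..4} each once); Σa = 1+1+3+3 = 8; disp = 10−8 = 2.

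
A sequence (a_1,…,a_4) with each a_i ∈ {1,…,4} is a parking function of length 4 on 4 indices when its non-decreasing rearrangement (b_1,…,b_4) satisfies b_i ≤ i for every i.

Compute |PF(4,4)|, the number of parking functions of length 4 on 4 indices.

125

|PF(4,4)| = (4−4+1)·(4+1)^(4−1) = 1×125 = 125 (Konheim–Weiss)
E.g. (3,1,3,1) → sorted (1,1,3,3): b_i ≤ i ∀i, a PF.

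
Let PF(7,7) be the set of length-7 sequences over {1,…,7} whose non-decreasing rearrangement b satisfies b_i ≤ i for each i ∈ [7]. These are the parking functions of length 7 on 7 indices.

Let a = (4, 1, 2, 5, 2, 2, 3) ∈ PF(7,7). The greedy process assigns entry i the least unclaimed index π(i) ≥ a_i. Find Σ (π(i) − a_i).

Σπ(i) = 1+…+7 = 28; Σa = 4+1+2+5+2+2+3 = 19; disp = 28−19 = 9.

9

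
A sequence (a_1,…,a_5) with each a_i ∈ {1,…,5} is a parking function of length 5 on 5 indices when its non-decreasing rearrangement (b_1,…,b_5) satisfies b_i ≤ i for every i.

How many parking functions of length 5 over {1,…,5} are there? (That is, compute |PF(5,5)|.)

1296

|PF| = (5−5+1)·(5+1)^(5−1) = 1 · 1296 = 1296
E.g. (1,3,2,3,2) → sorted (1,2,2,3,3): b_i ≤ i ∀i, a PF.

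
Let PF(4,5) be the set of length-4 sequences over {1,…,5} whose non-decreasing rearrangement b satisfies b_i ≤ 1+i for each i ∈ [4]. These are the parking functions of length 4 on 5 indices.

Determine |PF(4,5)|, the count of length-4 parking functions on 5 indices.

432

|PF| = (6−4)·6^(4−1) = 2·216 = 432
Example (1,4,4,1) → sorted (1,1,4,4): b_i ≤ 1+i ∀i, a PF.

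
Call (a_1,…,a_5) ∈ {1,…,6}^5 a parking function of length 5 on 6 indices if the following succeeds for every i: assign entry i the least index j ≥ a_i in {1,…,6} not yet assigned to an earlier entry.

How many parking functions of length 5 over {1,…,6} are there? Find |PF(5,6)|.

4802

#PF = (6+1−5)·(6+1)^{5−1} = 2×2401 = 4802 (Konheim–Weiss)
Check (1,3,1,1,4) → sorted (1,1,1,3,4): b_i ≤ 1+i ∀i, a PF.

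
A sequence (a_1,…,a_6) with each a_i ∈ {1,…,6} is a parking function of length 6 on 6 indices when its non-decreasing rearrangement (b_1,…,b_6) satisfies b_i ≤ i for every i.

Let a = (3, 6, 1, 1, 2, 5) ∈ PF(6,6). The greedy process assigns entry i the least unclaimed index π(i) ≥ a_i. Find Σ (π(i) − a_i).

3

Σπ = 6·7/2 = 21 (π permutes [6]); Σa = 3+6+1+1+2+5 = 18; disp = 21−18 = 3.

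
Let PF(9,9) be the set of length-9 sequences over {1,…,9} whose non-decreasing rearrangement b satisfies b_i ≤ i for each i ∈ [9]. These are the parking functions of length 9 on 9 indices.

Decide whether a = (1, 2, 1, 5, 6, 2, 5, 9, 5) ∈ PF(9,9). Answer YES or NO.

Rearranged: b = (1, 1, 2, 2, 5, 5, 5, 6, 9).
  b_1=1 ≤ 1
  b_2=1 ≤ 2
  b_3=2 ≤ 3
  b_4=2 ≤ 4
  b_5=5 ≤ 5
  b_6=5 ≤ 6
  b_7=5 ≤ 7
  b_8=6 ≤ 8
  b_9=9 ≤ 9
All bounds hold ⇒ YES

YES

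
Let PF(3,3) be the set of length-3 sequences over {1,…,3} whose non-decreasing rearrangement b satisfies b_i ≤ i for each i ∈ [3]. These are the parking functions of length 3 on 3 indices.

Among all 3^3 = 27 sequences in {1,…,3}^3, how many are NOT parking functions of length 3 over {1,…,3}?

#PF = (3−3+1)·(3+1)^(3−1) = 1 · 16 = 16 (Pollak)
Example (2,3,3) → sorted (2,3,3): b_1=2>1, not a PF.
Total 27; non-PF = 27−16 = 11

11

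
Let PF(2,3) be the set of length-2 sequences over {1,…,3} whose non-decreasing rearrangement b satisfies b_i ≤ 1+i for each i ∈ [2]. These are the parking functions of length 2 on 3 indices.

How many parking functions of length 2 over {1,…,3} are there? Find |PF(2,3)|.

|PF(2,3)| = (3−2+1)·(3+1)^(2−1) = 2×4 = 8 [KW]
Check (1,1) → sorted (1,1): b_i ≤ 1+i ∀i, a PF.

8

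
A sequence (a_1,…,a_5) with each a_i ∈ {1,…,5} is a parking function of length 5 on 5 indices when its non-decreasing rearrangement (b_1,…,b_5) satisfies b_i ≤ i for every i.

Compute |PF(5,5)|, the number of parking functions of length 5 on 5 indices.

|PF| = (6−5)·6^(5−1) = 1·1296 = 1296 (Konheim–Weiss)
Example (5,2,1,1,3) → sorted (1,1,2,3,5): b_i ≤ i ∀i, a PF.

1296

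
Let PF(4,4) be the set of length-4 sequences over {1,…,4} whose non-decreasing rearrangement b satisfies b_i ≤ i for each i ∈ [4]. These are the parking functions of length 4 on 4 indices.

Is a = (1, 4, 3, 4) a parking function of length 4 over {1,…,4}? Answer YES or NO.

NO

Rearranged: b = (1, 3, 4, 4).
  b_1=1 ≤ 1
  b_2=3 > 2
  fails at i=2 ⇒ NO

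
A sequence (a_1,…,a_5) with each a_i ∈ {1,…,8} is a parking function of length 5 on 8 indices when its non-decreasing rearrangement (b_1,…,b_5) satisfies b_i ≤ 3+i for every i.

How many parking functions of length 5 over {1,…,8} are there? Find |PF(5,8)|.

Count = (9−5)·9^(5−1) = 4 · 6561 = 26244 [KW]
One tuple (7,3,6,8,4) → sorted (3,4,6,7,8): b_i ≤ 3+i ∀i, a PF.

26244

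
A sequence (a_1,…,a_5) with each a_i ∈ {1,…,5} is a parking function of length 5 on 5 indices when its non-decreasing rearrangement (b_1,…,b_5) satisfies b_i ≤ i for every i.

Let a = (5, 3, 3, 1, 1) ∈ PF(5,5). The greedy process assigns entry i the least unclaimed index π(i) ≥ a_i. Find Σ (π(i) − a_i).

Σπ(i) = 1+…+5 = 15; Σa = 5+3+3+1+1 = 13; disp = 15−13 = 2.

2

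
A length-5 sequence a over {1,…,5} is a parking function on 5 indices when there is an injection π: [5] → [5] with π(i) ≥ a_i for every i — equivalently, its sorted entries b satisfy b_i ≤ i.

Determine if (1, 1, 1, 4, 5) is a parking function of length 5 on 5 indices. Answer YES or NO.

YES

Rearranged: b = (1, 1, 1, 4, 5).
  b_1=1 ≤ 1
  b_2=1 ≤ 2
  b_3=1 ≤ 3
  b_4=4 ≤ 4
  b_5=5 ≤ 5
All bounds hold ⇒ YES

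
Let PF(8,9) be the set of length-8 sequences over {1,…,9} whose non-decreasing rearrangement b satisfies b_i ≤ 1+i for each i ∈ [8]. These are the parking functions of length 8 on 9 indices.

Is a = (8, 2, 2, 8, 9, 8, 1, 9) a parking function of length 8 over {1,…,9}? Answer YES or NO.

Sorted: b = (1, 2, 2, 8, 8, 8, 9, 9).
  b_1=1 ≤ 2
  b_2=2 ≤ 3
  b_3=2 ≤ 4
  b_4=8 > 5
  fails at i=4 ⇒ NO

NO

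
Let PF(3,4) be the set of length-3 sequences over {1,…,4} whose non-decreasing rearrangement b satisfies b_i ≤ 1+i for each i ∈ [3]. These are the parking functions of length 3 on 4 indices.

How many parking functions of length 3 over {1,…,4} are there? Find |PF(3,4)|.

50

Count = 2·5^2 = 2·25 = 50 [KW]
One tuple (4,2,3) → sorted (2,3,4): b_i ≤ 1+i ∀i, a PF.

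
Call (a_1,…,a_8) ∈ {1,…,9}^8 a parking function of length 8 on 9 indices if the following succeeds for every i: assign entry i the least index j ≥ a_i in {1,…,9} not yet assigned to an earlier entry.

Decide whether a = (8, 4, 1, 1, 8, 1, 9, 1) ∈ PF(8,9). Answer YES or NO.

Rearranged: b = (1, 1, 1, 1, 4, 8, 8, 9).
  b_1=1 ≤ 2
  b_2=1 ≤ 3
  b_3=1 ≤ 4
  b_4=1 ≤ 5
  b_5=4 ≤ 6
  b_6=8 > 7
  fails at i=6 ⇒ NO

NO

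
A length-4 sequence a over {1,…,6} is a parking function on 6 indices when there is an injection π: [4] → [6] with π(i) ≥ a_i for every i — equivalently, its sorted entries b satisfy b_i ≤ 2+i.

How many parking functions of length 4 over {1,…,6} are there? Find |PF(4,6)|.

1029

Count = (6+1−4)·(6+1)^{4−1} = 3×343 = 1029 (Konheim–Weiss)
One tuple (1,3,6,1) → sorted (1,1,3,6): b_i ≤ 2+i ∀i, a PF.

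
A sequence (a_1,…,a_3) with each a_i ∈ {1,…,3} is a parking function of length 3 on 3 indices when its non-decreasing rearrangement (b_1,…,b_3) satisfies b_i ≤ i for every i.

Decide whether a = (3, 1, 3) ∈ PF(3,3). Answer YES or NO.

Sorted: b = (1, 3, 3).
  b_1=1 ≤ 1
  b_2=3 > 2
  fails at i=2 ⇒ NO

NO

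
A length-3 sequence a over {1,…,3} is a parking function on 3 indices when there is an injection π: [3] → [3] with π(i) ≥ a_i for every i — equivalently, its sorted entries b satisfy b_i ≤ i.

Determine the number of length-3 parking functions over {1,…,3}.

16

Count = (3+1−3)·(3+1)^{3−1} = 1·16 = 16 [KW]
E.g. (1,1,1) → sorted (1,1,1): b_i ≤ i ∀i, a PF.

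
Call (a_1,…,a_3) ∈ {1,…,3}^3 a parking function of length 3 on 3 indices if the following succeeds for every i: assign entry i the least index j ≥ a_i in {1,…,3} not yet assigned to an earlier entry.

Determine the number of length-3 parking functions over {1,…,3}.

|PF(3,3)| = (3−3+1)·(3+1)^(3−1) = 1×16 = 16 (Pollak)
E.g. (1,2,1) → sorted (1,1,2): b_i ≤ i ∀i, a PF.

16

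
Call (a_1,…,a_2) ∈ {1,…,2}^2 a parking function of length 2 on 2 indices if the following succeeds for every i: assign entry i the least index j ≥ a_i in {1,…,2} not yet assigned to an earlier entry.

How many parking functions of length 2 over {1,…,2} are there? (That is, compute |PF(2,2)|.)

3

|PF| = (2+1−2)·(2+1)^{2−1} = 1 · 3 = 3 [KW]
One tuple (2,1) → sorted (1,2): b_i ≤ i ∀i, a PF.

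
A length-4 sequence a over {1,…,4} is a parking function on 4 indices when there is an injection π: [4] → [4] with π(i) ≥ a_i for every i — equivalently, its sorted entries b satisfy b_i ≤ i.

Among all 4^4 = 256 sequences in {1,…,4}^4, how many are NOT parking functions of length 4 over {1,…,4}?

131

|PF(4,4)| = (4−4+1)·(4+1)^(4−1) = 1×125 = 125 (Konheim–Weiss)
E.g. (2,2,2,3) → sorted (2,2,2,3): b_1=2>1, not a PF.
4^4 − 125 = 256 − 125 = 131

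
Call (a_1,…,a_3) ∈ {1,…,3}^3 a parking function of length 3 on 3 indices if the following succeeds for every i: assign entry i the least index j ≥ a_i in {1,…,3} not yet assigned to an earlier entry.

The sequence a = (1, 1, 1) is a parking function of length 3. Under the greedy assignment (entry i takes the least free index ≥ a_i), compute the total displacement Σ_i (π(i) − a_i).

Σπ = 3·4/2 = 6 (π permutes [3]); Σa = 1+1+1 = 3; disp = 6−3 = 3.

3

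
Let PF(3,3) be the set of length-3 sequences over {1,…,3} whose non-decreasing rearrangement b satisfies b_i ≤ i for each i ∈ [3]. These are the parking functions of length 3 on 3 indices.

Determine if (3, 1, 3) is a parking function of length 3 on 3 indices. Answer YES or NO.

Order a: b = (1, 3, 3).
  b_1=1 ≤ 1
  b_2=3 > 2
  fails at i=2 ⇒ NO

NO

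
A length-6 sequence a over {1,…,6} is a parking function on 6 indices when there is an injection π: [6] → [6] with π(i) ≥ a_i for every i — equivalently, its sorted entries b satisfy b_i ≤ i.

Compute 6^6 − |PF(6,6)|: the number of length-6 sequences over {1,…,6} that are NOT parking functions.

29849

|PF(6,6)| = (6−6+1)·(6+1)^(6−1) = 1·16807 = 16807 (Pollak)
Example (1,4,4,5,4,4) → sorted (1,4,4,4,4,5): b_2=4>2, not a PF.
6^6 − 16807 = 46656 − 16807 = 29849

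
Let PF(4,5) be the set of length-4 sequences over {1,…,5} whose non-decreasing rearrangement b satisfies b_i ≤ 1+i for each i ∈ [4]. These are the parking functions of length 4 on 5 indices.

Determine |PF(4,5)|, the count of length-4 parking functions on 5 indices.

|PF| = 2·6^3 = 2·216 = 432 (Pollak)
One tuple (2,3,1,1) → sorted (1,1,2,3): b_i ≤ 1+i ∀i, a PF.

432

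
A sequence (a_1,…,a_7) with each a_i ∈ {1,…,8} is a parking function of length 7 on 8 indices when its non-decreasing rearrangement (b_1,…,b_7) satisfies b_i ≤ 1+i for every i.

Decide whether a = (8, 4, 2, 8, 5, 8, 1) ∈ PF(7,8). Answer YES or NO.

Sorted: b = (1, 2, 4, 5, 8, 8, 8).
  b_1=1 ≤ 2
  b_2=2 ≤ 3
  b_3=4 ≤ 4
  b_4=5 ≤ 5
  b_5=8 > 6
  fails at i=5 ⇒ NO

NO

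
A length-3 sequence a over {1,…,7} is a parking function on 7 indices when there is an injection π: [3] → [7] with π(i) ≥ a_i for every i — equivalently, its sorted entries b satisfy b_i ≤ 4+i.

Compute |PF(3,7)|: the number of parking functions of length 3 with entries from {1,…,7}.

320

|PF| = (7+1−3)·(7+1)^{3−1} = 5×64 = 320
E.g. (5,2,1) → sorted (1,2,5): b_i ≤ 4+i ∀i, a PF.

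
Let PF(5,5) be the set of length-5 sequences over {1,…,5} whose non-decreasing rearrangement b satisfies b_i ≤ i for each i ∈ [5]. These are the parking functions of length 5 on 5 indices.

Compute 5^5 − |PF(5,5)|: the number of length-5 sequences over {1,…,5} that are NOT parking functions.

|PF(5,5)| = (5−5+1)·(5+1)^(5−1) = 1 · 1296 = 1296 (Konheim–Weiss)
E.g. (4,2,2,2,5) → sorted (2,2,2,4,5): b_1=2>1, not a PF.
5^5 − 1296 = 3125 − 1296 = 1829

1829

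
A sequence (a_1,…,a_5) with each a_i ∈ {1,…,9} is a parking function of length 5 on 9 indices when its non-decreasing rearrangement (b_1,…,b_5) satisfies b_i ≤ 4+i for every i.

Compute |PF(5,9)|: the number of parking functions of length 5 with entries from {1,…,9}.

50000

Count = 5·10^4 = 5×10000 = 50000 [KW]
Check (5,1,1,2,6) → sorted (1,1,2,5,6): b_i ≤ 4+i ∀i, a PF.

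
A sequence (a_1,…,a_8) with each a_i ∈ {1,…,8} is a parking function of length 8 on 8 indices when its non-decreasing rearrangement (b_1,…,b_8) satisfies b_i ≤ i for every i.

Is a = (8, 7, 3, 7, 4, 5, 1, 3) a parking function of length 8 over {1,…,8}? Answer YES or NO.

NO

Sorted: b = (1, 3, 3, 4, 5, 7, 7, 8).
  b_1=1 ≤ 1
  b_2=3 > 2
  fails at i=2 ⇒ NO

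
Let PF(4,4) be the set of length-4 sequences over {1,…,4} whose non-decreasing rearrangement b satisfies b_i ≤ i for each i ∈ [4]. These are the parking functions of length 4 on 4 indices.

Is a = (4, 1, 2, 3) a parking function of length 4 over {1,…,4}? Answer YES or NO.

YES

Order a: b = (1, 2, 3, 4).
  b_1=1 ≤ 1
  b_2=2 ≤ 2
  b_3=3 ≤ 3
  b_4=4 ≤ 4
All bounds hold ⇒ YES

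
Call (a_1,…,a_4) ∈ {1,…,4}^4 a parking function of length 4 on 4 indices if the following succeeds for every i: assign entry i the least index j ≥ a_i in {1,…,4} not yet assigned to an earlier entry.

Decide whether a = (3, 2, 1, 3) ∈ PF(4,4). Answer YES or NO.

YES

Order a: b = (1, 2, 3, 3).
  b_1=1 ≤ 1
  b_2=2 ≤ 2
  b_3=3 ≤ 3
  b_4=3 ≤ 4
All bounds hold ⇒ YES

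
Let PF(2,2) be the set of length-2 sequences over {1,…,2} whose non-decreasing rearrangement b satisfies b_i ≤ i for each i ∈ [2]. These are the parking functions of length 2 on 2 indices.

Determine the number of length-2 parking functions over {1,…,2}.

|PF| = (2+1−2)·(2+1)^{2−1} = 1×3 = 3 (Konheim–Weiss)
Example (2,1) → sorted (1,2): b_i ≤ i ∀i, a PF.

3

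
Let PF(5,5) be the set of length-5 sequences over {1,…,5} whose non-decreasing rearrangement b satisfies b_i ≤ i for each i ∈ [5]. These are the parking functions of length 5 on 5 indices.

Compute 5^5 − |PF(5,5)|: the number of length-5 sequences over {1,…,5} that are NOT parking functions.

|PF| = 1·6^4 = 1 · 1296 = 1296 (Pollak)
One tuple (5,3,4,5,3) → sorted (3,3,4,5,5): b_1=3>1, not a PF.
Total 3125; non-PF = 3125−1296 = 1829

1829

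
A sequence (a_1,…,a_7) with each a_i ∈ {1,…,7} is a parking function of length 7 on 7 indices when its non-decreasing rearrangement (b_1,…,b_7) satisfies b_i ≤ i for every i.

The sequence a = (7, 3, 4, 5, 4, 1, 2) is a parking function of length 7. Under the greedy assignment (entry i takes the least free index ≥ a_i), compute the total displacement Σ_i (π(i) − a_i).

Σπ(i) = 1+…+7 = 28; Σa = 7+3+4+5+4+1+2 = 26; disp = 28−26 = 2.

2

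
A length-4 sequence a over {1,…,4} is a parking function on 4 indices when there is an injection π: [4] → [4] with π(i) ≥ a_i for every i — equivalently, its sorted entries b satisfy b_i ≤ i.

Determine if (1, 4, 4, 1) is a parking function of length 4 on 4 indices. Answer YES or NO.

Sorted: b = (1, 1, 4, 4).
  b_1=1 ≤ 1
  b_2=1 ≤ 2
  b_3=4 > 3
  fails at i=3 ⇒ NO

NO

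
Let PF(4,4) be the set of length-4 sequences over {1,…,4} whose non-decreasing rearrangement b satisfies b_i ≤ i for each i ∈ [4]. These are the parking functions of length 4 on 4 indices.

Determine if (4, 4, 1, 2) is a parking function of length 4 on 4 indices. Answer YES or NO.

NO

Sorted: b = (1, 2, 4, 4).
  b_1=1 ≤ 1
  b_2=2 ≤ 2
  b_3=4 > 3
  fails at i=3 ⇒ NO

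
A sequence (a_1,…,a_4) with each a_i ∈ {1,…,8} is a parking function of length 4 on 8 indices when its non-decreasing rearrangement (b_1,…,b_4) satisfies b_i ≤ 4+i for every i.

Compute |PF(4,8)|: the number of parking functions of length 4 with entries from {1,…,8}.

3645

|PF| = (9−4)·9^(4−1) = 5 · 729 = 3645
Check (7,1,2,4) → sorted (1,2,4,7): b_i ≤ 4+i ∀i, a PF.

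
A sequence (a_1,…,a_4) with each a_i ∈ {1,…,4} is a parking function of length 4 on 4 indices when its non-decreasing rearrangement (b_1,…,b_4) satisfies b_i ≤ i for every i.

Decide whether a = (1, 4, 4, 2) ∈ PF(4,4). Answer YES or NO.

NO

Order a: b = (1, 2, 4, 4).
  b_1=1 ≤ 1
  b_2=2 ≤ 2
  b_3=4 > 3
  fails at i=3 ⇒ NO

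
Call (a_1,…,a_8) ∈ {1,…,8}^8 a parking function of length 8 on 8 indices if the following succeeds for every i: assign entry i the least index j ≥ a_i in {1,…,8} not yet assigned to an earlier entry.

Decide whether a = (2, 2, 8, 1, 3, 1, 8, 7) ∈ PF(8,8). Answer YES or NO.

Sorted: b = (1, 1, 2, 2, 3, 7, 8, 8).
  b_1=1 ≤ 1
  b_2=1 ≤ 2
  b_3=2 ≤ 3
  b_4=2 ≤ 4
  b_5=3 ≤ 5
  b_6=7 > 6
  fails at i=6 ⇒ NO

NO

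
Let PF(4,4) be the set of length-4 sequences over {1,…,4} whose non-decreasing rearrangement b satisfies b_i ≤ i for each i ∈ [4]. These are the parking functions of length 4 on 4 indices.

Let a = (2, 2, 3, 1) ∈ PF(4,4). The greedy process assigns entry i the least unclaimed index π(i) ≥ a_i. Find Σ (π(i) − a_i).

2

Σπ = 4·5/2 = 10 (π permutes [4]); Σa = 2+2+3+1 = 8; disp = 10−8 = 2.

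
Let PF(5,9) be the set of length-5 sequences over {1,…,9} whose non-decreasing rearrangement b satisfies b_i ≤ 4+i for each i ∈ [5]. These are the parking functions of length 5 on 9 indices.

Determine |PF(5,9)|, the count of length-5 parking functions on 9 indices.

#PF = (9+1−5)·(9+1)^{5−1} = 5 · 10000 = 50000
E.g. (4,4,4,3,3) → sorted (3,3,4,4,4): b_i ≤ 4+i ∀i, a PF.

50000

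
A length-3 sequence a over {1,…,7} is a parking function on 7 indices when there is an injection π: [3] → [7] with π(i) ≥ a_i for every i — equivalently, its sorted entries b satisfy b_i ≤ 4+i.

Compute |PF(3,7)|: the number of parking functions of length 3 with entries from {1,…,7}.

Count = (7−3+1)·(7+1)^(3−1) = 5·64 = 320 (Pollak)
One tuple (7,1,1) → sorted (1,1,7): b_i ≤ 4+i ∀i, a PF.

320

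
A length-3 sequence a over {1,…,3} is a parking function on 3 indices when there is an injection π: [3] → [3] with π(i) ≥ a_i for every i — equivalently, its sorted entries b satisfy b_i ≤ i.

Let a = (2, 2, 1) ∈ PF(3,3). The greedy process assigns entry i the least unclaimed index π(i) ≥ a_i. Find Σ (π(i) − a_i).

1

Σπ = 6 ({1..3} each once); Σa = 2+2+1 = 5; disp = 6−5 = 1.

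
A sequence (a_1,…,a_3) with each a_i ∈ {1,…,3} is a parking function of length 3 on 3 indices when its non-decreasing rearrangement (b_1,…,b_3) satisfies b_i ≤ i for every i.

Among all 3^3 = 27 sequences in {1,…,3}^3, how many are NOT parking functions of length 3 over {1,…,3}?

|PF| = (4−3)·4^(3−1) = 1 · 16 = 16 (Pollak)
One tuple (2,2,2) → sorted (2,2,2): b_1=2>1, not a PF.
3^3 − 16 = 27 − 16 = 11

11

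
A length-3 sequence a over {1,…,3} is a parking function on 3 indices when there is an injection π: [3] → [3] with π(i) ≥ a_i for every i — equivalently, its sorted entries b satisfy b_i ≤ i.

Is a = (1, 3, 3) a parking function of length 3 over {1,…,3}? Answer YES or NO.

Order a: b = (1, 3, 3).
  b_1=1 ≤ 1
  b_2=3 > 2
  fails at i=2 ⇒ NO

NO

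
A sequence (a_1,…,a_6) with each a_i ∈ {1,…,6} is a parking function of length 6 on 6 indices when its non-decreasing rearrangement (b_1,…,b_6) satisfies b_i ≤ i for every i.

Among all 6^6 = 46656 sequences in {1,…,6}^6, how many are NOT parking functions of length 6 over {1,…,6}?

|PF| = 1·7^5 = 1·16807 = 16807 [KW]
Check (1,6,1,5,5,6) → sorted (1,1,5,5,6,6): b_3=5>3, not a PF.
6^6 − 16807 = 46656 − 16807 = 29849

29849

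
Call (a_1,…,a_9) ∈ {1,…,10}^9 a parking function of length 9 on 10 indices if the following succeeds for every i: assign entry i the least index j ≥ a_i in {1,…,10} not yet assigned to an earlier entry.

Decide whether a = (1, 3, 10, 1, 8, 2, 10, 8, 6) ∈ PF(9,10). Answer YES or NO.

NO

Order a: b = (1, 1, 2, 3, 6, 8, 8, 10, 10).
  b_1=1 ≤ 2
  b_2=1 ≤ 3
  b_3=2 ≤ 4
  b_4=3 ≤ 5
  b_5=6 ≤ 6
  b_6=8 > 7
  fails at i=6 ⇒ NO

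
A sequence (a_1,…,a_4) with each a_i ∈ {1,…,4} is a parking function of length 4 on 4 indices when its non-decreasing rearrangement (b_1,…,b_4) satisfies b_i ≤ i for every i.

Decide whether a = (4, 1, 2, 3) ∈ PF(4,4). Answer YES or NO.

Sorted: b = (1, 2, 3, 4).
  b_1=1 ≤ 1
  b_2=2 ≤ 2
  b_3=3 ≤ 3
  b_4=4 ≤ 4
All bounds hold ⇒ YES

YES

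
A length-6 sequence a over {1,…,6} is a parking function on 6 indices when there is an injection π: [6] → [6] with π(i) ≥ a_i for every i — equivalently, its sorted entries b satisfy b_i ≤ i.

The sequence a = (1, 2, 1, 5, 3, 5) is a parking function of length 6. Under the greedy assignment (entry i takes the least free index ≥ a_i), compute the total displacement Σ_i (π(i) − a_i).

Σπ(i) = 1+…+6 = 21; Σa = 1+2+1+5+3+5 = 17; disp = 21−17 = 4.

4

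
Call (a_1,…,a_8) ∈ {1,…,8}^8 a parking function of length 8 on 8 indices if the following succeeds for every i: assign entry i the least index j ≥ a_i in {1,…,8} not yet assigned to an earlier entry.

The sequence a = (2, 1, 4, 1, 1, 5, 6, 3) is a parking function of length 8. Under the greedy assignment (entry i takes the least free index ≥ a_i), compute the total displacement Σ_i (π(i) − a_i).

Σπ(i) = 1+…+8 = 36; Σa = 2+1+4+1+1+5+6+3 = 23; disp = 36−23 = 13.

13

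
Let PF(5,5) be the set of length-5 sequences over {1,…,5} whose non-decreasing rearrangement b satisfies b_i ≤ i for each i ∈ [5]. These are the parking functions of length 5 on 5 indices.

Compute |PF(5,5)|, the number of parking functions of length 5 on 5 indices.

Count = 1·6^4 = 1·1296 = 1296 (Pollak)
Example (1,5,4,2,3) → sorted (1,2,3,4,5): b_i ≤ i ∀i, a PF.

1296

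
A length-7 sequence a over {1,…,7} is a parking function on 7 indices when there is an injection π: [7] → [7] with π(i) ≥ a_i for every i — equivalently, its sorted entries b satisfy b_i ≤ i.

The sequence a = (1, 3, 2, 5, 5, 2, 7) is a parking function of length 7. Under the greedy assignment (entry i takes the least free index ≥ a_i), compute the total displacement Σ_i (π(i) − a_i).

3

Σπ(i) = 1+…+7 = 28; Σa = 1+3+2+5+5+2+7 = 25; disp = 28−25 = 3.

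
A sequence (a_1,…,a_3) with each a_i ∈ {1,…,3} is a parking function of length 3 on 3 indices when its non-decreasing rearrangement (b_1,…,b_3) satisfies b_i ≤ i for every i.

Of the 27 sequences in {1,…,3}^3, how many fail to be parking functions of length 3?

11

Count = (3−3+1)·(3+1)^(3−1) = 1·16 = 16
Example (2,2,3) → sorted (2,2,3): b_1=2>1, not a PF.
3^3 − 16 = 27 − 16 = 11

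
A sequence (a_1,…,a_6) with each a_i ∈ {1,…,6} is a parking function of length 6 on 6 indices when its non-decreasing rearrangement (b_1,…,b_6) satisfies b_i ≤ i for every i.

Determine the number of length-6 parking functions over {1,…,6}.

Count = 1·7^5 = 1·16807 = 16807
Check (3,4,1,6,5,2) → sorted (1,2,3,4,5,6): b_i ≤ i ∀i, a PF.

16807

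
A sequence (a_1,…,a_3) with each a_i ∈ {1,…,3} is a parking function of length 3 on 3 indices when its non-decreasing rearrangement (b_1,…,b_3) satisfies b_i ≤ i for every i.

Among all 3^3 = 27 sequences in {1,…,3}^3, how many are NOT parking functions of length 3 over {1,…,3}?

11

|PF| = 1·4^2 = 1 · 16 = 16
E.g. (2,3,3) → sorted (2,3,3): b_1=2>1, not a PF.
Total 27; non-PF = 27−16 = 11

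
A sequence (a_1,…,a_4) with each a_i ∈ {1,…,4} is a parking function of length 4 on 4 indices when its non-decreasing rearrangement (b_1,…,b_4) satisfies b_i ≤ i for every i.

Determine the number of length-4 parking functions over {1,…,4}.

#PF = 1·5^3 = 1 · 125 = 125
Example (3,1,1,1) → sorted (1,1,1,3): b_i ≤ i ∀i, a PF.

125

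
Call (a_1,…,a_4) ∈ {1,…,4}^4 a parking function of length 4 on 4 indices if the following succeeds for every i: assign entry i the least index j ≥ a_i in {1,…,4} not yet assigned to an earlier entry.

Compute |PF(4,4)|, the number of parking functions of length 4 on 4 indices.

|PF(4,4)| = (5−4)·5^(4−1) = 1×125 = 125 [KW]
E.g. (3,1,2,2) → sorted (1,2,2,3): b_i ≤ i ∀i, a PF.

125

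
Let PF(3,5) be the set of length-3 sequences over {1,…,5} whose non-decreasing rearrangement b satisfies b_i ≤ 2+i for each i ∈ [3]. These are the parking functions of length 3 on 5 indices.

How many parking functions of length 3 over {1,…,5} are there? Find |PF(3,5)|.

108

#PF = 3·6^2 = 3×36 = 108 (Konheim–Weiss)
Example (3,3,5) → sorted (3,3,5): b_i ≤ 2+i ∀i, a PF.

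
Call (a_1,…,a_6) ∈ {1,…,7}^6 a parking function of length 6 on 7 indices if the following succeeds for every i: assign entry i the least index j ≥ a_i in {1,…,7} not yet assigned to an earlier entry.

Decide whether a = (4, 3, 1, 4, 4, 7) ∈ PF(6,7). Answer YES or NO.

YES

Order a: b = (1, 3, 4, 4, 4, 7).
  b_1=1 ≤ 2
  b_2=3 ≤ 3
  b_3=4 ≤ 4
  b_4=4 ≤ 5
  b_5=4 ≤ 6
  b_6=7 ≤ 7
All bounds hold ⇒ YES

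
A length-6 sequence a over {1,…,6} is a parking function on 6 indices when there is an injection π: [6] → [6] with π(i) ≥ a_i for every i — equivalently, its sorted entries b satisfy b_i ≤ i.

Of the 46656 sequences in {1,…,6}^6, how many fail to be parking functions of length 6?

29849

|PF| = (7−6)·7^(6−1) = 1×16807 = 16807 [KW]
Check (4,5,6,4,4,4) → sorted (4,4,4,4,5,6): b_1=4>1, not a PF.
Total 46656; non-PF = 46656−16807 = 29849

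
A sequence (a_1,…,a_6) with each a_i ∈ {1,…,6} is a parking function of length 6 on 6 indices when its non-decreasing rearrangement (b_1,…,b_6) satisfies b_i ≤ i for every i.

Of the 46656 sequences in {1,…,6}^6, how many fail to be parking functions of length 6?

29849

Count = 1·7^5 = 1·16807 = 16807 (Pollak)
Check (1,4,6,5,5,1) → sorted (1,1,4,5,5,6): b_3=4>3, not a PF.
Total 46656; non-PF = 46656−16807 = 29849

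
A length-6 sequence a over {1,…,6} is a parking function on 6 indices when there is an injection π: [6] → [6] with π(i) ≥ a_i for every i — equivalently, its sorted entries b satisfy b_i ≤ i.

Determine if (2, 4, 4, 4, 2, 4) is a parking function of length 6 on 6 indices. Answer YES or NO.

NO

Sorted: b = (2, 2, 4, 4, 4, 4).
  b_1=2 > 1
  fails at i=1 ⇒ NO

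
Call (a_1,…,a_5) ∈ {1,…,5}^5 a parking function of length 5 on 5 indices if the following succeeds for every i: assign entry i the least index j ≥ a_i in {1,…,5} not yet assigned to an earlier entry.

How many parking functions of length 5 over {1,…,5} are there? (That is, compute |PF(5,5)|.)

1296

|PF| = (5−5+1)·(5+1)^(5−1) = 1×1296 = 1296 [KW]
One tuple (4,5,3,1,2) → sorted (1,2,3,4,5): b_i ≤ i ∀i, a PF.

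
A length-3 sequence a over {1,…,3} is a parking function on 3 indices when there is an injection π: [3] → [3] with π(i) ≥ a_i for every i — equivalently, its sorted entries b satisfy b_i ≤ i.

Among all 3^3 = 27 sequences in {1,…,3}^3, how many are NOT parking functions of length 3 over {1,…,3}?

11

#PF = (3+1−3)·(3+1)^{3−1} = 1 · 16 = 16
Example (3,3,1) → sorted (1,3,3): b_2=3>2, not a PF.
So 27 − 16 = 11 fail.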